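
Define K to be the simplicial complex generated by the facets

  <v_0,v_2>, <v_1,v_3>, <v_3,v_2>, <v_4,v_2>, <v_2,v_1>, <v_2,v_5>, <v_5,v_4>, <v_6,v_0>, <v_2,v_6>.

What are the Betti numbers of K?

b_0 = 1, b_1 = 3.

We work with the vertex ordering v_0 < v_1 < v_2 < v_3 < v_4 < v_5 < v_6. The simplices of K, each written with vertices in increasing order, are:

  0-simplices (7): [v_0], [v_1], [v_2], [v_3], [v_4], [v_5], [v_6]
  1-simplices (9): [v_0,v_2], [v_0,v_6], [v_1,v_2], [v_1,v_3], [v_2,v_3], [v_2,v_4], [v_2,v_5], [v_2,v_6], [v_4,v_5]

Hence C_0 ≅ Z^7, C_1 ≅ Z^9.

The boundary map ∂_1: C_1 → C_0 maps an edge to its endpoints' difference, ∂[p,q] = q − p. For instance
  ∂[v_1,v_2] = [v_2] − [v_1].
The resulting 7×9 matrix has rank 6, and its Smith normal form has invariant factors (1,1,1,1,1,1).

From H_k ≅ ker(∂_k) / im(∂_{k+1}) we obtain:

  H_0: rank C_0 − rank ∂_1 = 7 − 6 = 1, and the invariant factors of ∂_1 are all 1, so H_0 ≅ Z.
  H_1: rank ker ∂_1 − rank ∂_2 = (9 − 6) − 0 = 3, and there is no ∂_2, so H_1 ≅ Z^3.

As a check, the Euler characteristic is 7 − 9 = -2, which agrees with 1 − 3 = -2.

Hence the Betti numbers are b_0 = 1, b_1 = 3.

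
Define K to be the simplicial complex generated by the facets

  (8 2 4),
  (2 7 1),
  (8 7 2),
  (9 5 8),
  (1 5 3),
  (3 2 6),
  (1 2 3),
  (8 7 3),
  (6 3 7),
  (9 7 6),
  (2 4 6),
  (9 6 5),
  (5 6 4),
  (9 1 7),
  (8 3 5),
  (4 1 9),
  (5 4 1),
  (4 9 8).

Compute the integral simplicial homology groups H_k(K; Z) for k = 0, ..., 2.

Fix the vertex order 1 < 2 < 3 < 4 < 5 < 6 < 7 < 8 < 9 and write every simplex with vertices in increasing order. Then dim K = 2 and the simplices of K are:

  0-simplices (9): [1], [2], [3], [4], [5], [6], [7], [8], [9]
  1-simplices (27): (27 of them)
  2-simplices (18): [1,2,3], [1,2,7], [1,3,5], [1,4,5], [1,4,9], [1,7,9], [2,3,6], [2,4,6], [2,4,8], [2,7,8], [3,5,8], [3,6,7], [3,7,8], [4,5,6], [4,8,9], [5,6,9], [5,8,9], [6,7,9]

Hence C_0 ≅ Z^9, C_1 ≅ Z^27, C_2 ≅ Z^18.

∂_1: C_1 → C_0 is given by ∂[p,q] = [q] − [p].
This gives a 9×27 integer matrix of rank 8; reducing to Smith normal form yields diagonal entries (1,1,1,1,1,1,1,1).

∂_2: C_2 → C_1 maps a triangle to the signed sum of its edges. For instance
  ∂[5,8,9] = [8,9] − [5,9] + [5,8],
  ∂[3,7,8] = [7,8] − [3,8] + [3,7].
This gives a 27×18 integer matrix of rank 18; reducing to Smith normal form yields diagonal entries (1,1,1,1,1,1,1,1,1,1,1,1,1,1,1,1,1,2).

Reading off H_k = ker ∂_k / im ∂_{k+1}:

  H_0: rank C_0 − rank ∂_1 = 9 − 8 = 1, and the invariant factors of ∂_1 are all 1, so H_0 ≅ Z.
  H_1: rank ker ∂_1 − rank ∂_2 = (27 − 8) − 18 = 1, and ∂_2 has invariant factor 2 > 1, so H_1 ≅ Z ⊕ Z/2.
  H_2: rank ker ∂_2 − rank ∂_3 = (18 − 18) − 0 = 0, and there is no ∂_3, so H_2 ≅ 0.

H_0 = Z,  H_1 = Z ⊕ Z/2,  H_2 = 0.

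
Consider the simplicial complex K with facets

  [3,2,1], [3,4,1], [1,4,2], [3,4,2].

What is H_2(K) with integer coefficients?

We work with the vertex ordering 1 < 2 < 3 < 4. The simplices of K, each written with vertices in increasing order, are:

  0-simplices (4): [1], [2], [3], [4]
  1-simplices (6): [1,2], [1,3], [1,4], [2,3], [2,4], [3,4]
  2-simplices (4): [1,2,3], [1,2,4], [1,3,4], [2,3,4]

Hence C_0 ≅ Z^4, C_1 ≅ Z^6, C_2 ≅ Z^4.

Boundary ∂_1: C_1 → C_0 is given by ∂[p,q] = [q] − [p]. For instance
  ∂[1,4] = [4] − [1].
The resulting 4×6 matrix has rank 3, and its Smith normal form has invariant factors (1,1,1).

The boundary map ∂_2: C_2 → C_1 sends each 2-simplex [p,q,r] to [q,r] − [p,r] + [p,q]. For instance
  ∂[1,3,4] = [3,4] − [1,4] + [1,3],
  ∂[2,3,4] = [3,4] − [2,4] + [2,3].
The 6×4 boundary matrix has rank 3 and Smith normal form diag(1,1,1).

Reading off H_k = ker ∂_k / im ∂_{k+1}:

  H_2: rank ker ∂_2 − rank ∂_3 = (4 − 3) − 0 = 1, and there is no ∂_3, so H_2 = Z.

H_2 = Z.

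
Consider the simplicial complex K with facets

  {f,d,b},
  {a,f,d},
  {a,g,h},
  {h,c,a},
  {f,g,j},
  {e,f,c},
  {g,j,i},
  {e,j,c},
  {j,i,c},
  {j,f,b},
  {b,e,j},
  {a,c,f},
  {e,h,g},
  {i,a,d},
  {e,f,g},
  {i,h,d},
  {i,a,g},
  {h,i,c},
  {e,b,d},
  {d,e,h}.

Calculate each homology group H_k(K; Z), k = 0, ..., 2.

Fix the vertex order a < b < c < d < e < f < g < h < i < j and write every simplex with vertices in increasing order. Then dim K = 2 and the simplices of K are:

  0-simplices (10): a, b, c, d, e, f, g, h, i, j
  1-simplices (30): ac, ad, af, ag, ah, ai, bd, be, bf, bj, ce, cf, ch, ci, cj, de, df, dh, di, ef, eg, eh, ej, fg, fj, gh, gi, gj, hi, ij
  2-simplices (20): acf, ach, adf, adi, agh, agi, bde, bdf, bej, bfj, cef, cej, chi, cij, deh, dhi, efg, egh, fgj, gij

Hence C_0 ≅ Z^10, C_1 ≅ Z^30, C_2 ≅ Z^20.

∂_1: C_1 → C_0 sends each edge [p,q] (with p < q) to q − p. For instance
  ∂ac = c − a.
The resulting 10×30 matrix has rank 9, and its Smith normal form has invariant factors (1,1,1,1,1,1,1,1,1).

The boundary map ∂_2: C_2 → C_1 acts by ∂[p,q,r] = [q,r] − [p,r] + [p,q]. For instance
  ∂cef = ef − cf + ce,
  ∂deh = eh − dh + de.
The 30×20 boundary matrix has rank 20 and Smith normal form diag(1,1,1,1,1,1,1,1,1,1,1,1,1,1,1,1,1,1,1,2).

Computing H_k = (kernel of ∂_k) / (image of ∂_{k+1}):

  H_0: rank C_0 − rank ∂_1 = 10 − 9 = 1, and the invariant factors of ∂_1 are all 1, so H_0 = Z.
  H_1: rank ker ∂_1 − rank ∂_2 = (30 − 9) − 20 = 1, and ∂_2 has invariant factor 2 > 1, so H_1 = Z ⊕ Z/2Z.
  H_2: rank ker ∂_2 − rank ∂_3 = (20 − 20) − 0 = 0, and there is no ∂_3, so H_2 = 0.

H_0 ≅ Z,  H_1 ≅ Z ⊕ Z/2Z,  H_2 = 0.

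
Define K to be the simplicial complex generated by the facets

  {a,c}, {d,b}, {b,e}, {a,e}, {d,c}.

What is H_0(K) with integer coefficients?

H_0 ≅ Z.

Take the total order a < b < c < d < e on the vertex set. Then K (dimension 1) consists of the simplices:

  0-simplices (5): a, b, c, d, e
  1-simplices (5): ac, ae, bd, be, cd

giving chain groups C_0 ≅ Z^5, C_1 ≅ Z^5.

∂_1: C_1 → C_0 sends each edge [p,q] (with p < q) to q − p.
The resulting 5×5 matrix has rank 4, and its Smith normal form has invariant factors (1,1,1,1).

From H_k ≅ ker(∂_k) / im(∂_{k+1}) we obtain:

  H_0: rank C_0 − rank ∂_1 = 5 − 4 = 1, and the invariant factors of ∂_1 are all 1, so H_0 ≅ Z.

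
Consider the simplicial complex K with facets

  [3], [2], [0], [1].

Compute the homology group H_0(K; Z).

H_0 ≅ Z^4.

We work with the vertex ordering 0 < 1 < 2 < 3. The simplices of K, each written with vertices in increasing order, are:

  0-simplices (4): [0], [1], [2], [3]

giving chain groups C_0 ≅ Z^4.

Now H_k = ker ∂_k / im ∂_{k+1}, so:

  H_0: rank C_0 − rank ∂_1 = 4 − 0 = 4, and there is no ∂_1, so H_0 = Z^4.

(K is a triangulation of a set of 4 points.)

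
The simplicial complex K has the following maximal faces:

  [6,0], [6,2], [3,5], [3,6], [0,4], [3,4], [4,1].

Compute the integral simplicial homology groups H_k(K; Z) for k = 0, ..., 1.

H_0 = Z,  H_1 = Z.

K has 7 vertices, 7 edges.
rank ∂_0 = 0, rank ∂_1 = 6 ⇒ b_0 = 7 − 0 − 6 = 1; all invariant factors of ∂_1 are 1 so no torsion. So H_0 ≅ Z.
rank ∂_1 = 6, rank ∂_2 = 0 ⇒ b_1 = 7 − 6 − 0 = 1. So H_1 ≅ Z.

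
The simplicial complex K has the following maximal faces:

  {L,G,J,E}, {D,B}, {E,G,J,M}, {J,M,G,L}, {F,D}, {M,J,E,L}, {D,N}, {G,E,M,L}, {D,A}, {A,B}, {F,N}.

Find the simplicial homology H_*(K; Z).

Take the total order A < B < D < E < F < G < J < L < M < N on the vertex set. Then K (dimension 3) consists of the simplices:

  0-simplices (10): A, B, D, E, F, G, J, L, M, N
  1-simplices (16): AB, AD, BD, DF, DN, EG, EJ, EL, EM, FN, GJ, GL, GM, JL, JM, LM
  2-simplices (10): EGJ, EGL, EGM, EJL, EJM, ELM, GJL, GJM, GLM, JLM
  3-simplices (5): EGJL, EGJM, EGLM, EJLM, GJLM

Hence C_0 ≅ Z^10, C_1 ≅ Z^16, C_2 ≅ Z^10, C_3 ≅ Z^5.

Boundary ∂_1: C_1 → C_0 maps an edge to its endpoints' difference, ∂[p,q] = q − p. For instance
  ∂AB = B − A.
The 10×16 boundary matrix has rank 8 and Smith normal form diag(1,1,1,1,1,1,1,1).

The boundary map ∂_2: C_2 → C_1 sends each 2-simplex [p,q,r] to [q,r] − [p,r] + [p,q]. For instance
  ∂GJM = JM − GM + GJ,
  ∂EGJ = GJ − EJ + EG.
This gives a 16×10 integer matrix of rank 6; reducing to Smith normal form yields diagonal entries (1,1,1,1,1,1).

Boundary ∂_3: C_3 → C_2 sends each 3-simplex σ to the alternating sum Σ_i (−1)^i (σ with its i-th vertex removed). For instance
  ∂EGJM = GJM − EJM + EGM − EGJ,
  ∂EGJL = GJL − EJL + EGL − EGJ.
As a 10×5 matrix over Z this has rank 4, with invariant factors (1,1,1,1).

Now H_k = ker ∂_k / im ∂_{k+1}, so:

  H_0: rank C_0 − rank ∂_1 = 10 − 8 = 2, and the invariant factors of ∂_1 are all 1, so H_0 = Z^2.
  H_1: rank ker ∂_1 − rank ∂_2 = (16 − 8) − 6 = 2, and the invariant factors of ∂_2 are all 1, so H_1 = Z^2.
  H_2: rank ker ∂_2 − rank ∂_3 = (10 − 6) − 4 = 0, and the invariant factors of ∂_3 are all 1, so H_2 = 0.
  H_3: rank ker ∂_3 − rank ∂_4 = (5 − 4) − 0 = 1, and there is no ∂_4, so H_3 = Z.

As a check, the Euler characteristic is 10 − 16 + 10 − 5 = -1, which agrees with 2 − 2 + 0 − 1 = -1.

H_0 = Z^2,  H_1 = Z^2,  H_2 = 0,  H_3 = Z.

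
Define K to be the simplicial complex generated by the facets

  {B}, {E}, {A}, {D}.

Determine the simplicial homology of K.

We work with the vertex ordering A < B < D < E. The simplices of K, each written with vertices in increasing order, are:

  0-simplices (4): A, B, D, E

giving chain groups C_0 ≅ Z^4.

From H_k ≅ ker(∂_k) / im(∂_{k+1}) we obtain:

  H_0: rank C_0 − rank ∂_1 = 4 − 0 = 4, and there is no ∂_1, so H_0 ≅ Z^4.

(K is a triangulation of a set of 4 points.)

H_0 = Z^4.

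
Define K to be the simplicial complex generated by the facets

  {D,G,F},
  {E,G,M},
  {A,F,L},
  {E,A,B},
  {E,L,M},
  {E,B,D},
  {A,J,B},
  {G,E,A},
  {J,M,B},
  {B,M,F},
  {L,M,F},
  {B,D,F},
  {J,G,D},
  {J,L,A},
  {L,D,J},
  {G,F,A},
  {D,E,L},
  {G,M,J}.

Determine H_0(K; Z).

Fix the vertex order A < B < D < E < F < G < J < L < M and write every simplex with vertices in increasing order. Then dim K = 2 and the simplices of K are:

  0-simplices (9): A, B, D, E, F, G, J, L, M
  1-simplices (27): AB, AE, AF, AG, AJ, AL, BD, BE, BF, BJ, BM, DE, DF, DG, DJ, DL, EG, EL, EM, FG, FL, FM, GJ, GM, JL, JM, LM
  2-simplices (18): ABE, ABJ, AEG, AFG, AFL, AJL, BDE, BDF, BFM, BJM, DEL, DFG, DGJ, DJL, EGM, ELM, FLM, GJM

giving chain groups C_0 ≅ Z^9, C_1 ≅ Z^27, C_2 ≅ Z^18.

Boundary ∂_1: C_1 → C_0 is given by ∂[p,q] = [q] − [p].
The 9×27 boundary matrix has rank 8 and Smith normal form diag(1,1,1,1,1,1,1,1).

The boundary map ∂_2: C_2 → C_1 sends each 2-simplex [p,q,r] to [q,r] − [p,r] + [p,q]. For instance
  ∂DGJ = GJ − DJ + DG,
  ∂BJM = JM − BM + BJ.
The resulting 27×18 matrix has rank 17, and its Smith normal form has invariant factors (1,1,1,1,1,1,1,1,1,1,1,1,1,1,1,1,1).

From H_k ≅ ker(∂_k) / im(∂_{k+1}) we obtain:

  H_0: rank C_0 − rank ∂_1 = 9 − 8 = 1, and the invariant factors of ∂_1 are all 1, so H_0 ≅ Z.

(K is a triangulation of the torus T^2.)

H_0 ≅ Z.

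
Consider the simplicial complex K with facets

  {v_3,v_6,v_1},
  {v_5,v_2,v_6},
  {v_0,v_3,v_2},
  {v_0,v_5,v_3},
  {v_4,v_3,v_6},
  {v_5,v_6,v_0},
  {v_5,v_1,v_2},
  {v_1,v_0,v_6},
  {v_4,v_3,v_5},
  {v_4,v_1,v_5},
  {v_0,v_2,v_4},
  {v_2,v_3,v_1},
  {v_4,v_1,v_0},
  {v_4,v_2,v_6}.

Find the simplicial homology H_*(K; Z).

H_0 = Z,  H_1 = Z^2,  H_2 = Z.

Order the vertices as v_0 < v_1 < v_2 < v_3 < v_4 < v_5 < v_6. Listing each simplex with vertices in this order, K has dimension 2 with simplices:

  0-simplices (7): [v_0], [v_1], [v_2], [v_3], [v_4], [v_5], [v_6]
  1-simplices (21): (21 of them)
  2-simplices (14): (14 of them)

giving chain groups C_0 ≅ Z^7, C_1 ≅ Z^21, C_2 ≅ Z^14.

The boundary map ∂_1: C_1 → C_0 sends each edge [p,q] (with p < q) to q − p. For instance
  ∂[v_1,v_3] = [v_3] − [v_1].
The resulting 7×21 matrix has rank 6, and its Smith normal form has invariant factors (1,1,1,1,1,1).

The boundary map ∂_2: C_2 → C_1 maps a triangle to the signed sum of its edges. For instance
  ∂[v_0,v_3,v_5] = [v_3,v_5] − [v_0,v_5] + [v_0,v_3],
  ∂[v_1,v_3,v_6] = [v_3,v_6] − [v_1,v_6] + [v_1,v_3].
The resulting 21×14 matrix has rank 13, and its Smith normal form has invariant factors (1,1,1,1,1,1,1,1,1,1,1,1,1).

Computing H_k = (kernel of ∂_k) / (image of ∂_{k+1}):

  H_0: rank C_0 − rank ∂_1 = 7 − 6 = 1, and the invariant factors of ∂_1 are all 1, so H_0 = Z.
  H_1: rank ker ∂_1 − rank ∂_2 = (21 − 6) − 13 = 2, and the invariant factors of ∂_2 are all 1, so H_1 = Z^2.
  H_2: rank ker ∂_2 − rank ∂_3 = (14 − 13) − 0 = 1, and there is no ∂_3, so H_2 = Z.

(K is a triangulation of the torus T^2.)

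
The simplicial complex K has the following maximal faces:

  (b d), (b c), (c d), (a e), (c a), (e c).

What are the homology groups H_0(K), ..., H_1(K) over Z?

Fix the vertex order a < b < c < d < e and write every simplex with vertices in increasing order. Then dim K = 1 and the simplices of K are:

  0-simplices (5): a, b, c, d, e
  1-simplices (6): ac, ae, bc, bd, cd, ce

giving chain groups C_0 ≅ Z^5, C_1 ≅ Z^6.

The boundary map ∂_1: C_1 → C_0 sends each edge [p,q] (with p < q) to q − p. For instance
  ∂ae = e − a.
As a 5×6 matrix over Z this has rank 4, with invariant factors (1,1,1,1).

Now H_k = ker ∂_k / im ∂_{k+1}, so:

  H_0: rank C_0 − rank ∂_1 = 5 − 4 = 1, and the invariant factors of ∂_1 are all 1, so H_0 = Z.
  H_1: rank ker ∂_1 − rank ∂_2 = (6 − 4) − 0 = 2, and there is no ∂_2, so H_1 = Z^2.

H_0 = Z,  H_1 = Z^2.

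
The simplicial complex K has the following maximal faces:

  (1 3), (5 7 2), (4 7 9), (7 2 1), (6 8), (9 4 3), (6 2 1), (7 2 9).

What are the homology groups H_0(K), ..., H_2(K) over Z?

H_0 = Z,  H_1 = Z,  H_2 = 0.

Fix the vertex order 1 < 2 < 3 < 4 < 5 < 6 < 7 < 8 < 9 and write every simplex with vertices in increasing order. Then dim K = 2 and the simplices of K are:

  0-simplices (9): [1], [2], [3], [4], [5], [6], [7], [8], [9]
  1-simplices (15): [1,2], [1,3], [1,6], [1,7], [2,5], [2,6], [2,7], [2,9], [3,4], [3,9], [4,7], [4,9], [5,7], [6,8], [7,9]
  2-simplices (6): [1,2,6], [1,2,7], [2,5,7], [2,7,9], [3,4,9], [4,7,9]

giving chain groups C_0 ≅ Z^9, C_1 ≅ Z^15, C_2 ≅ Z^6.

Boundary ∂_1: C_1 → C_0 is given by ∂[p,q] = [q] − [p].
This gives a 9×15 integer matrix of rank 8; reducing to Smith normal form yields diagonal entries (1,1,1,1,1,1,1,1).

∂_2: C_2 → C_1 sends each 2-simplex [p,q,r] to [q,r] − [p,r] + [p,q]. For instance
  ∂[1,2,6] = [2,6] − [1,6] + [1,2],
  ∂[3,4,9] = [4,9] − [3,9] + [3,4].
The 15×6 boundary matrix has rank 6 and Smith normal form diag(1,1,1,1,1,1).

Computing H_k = (kernel of ∂_k) / (image of ∂_{k+1}):

  H_0: rank C_0 − rank ∂_1 = 9 − 8 = 1, and the invariant factors of ∂_1 are all 1, so H_0 = Z.
  H_1: rank ker ∂_1 − rank ∂_2 = (15 − 8) − 6 = 1, and the invariant factors of ∂_2 are all 1, so H_1 = Z.
  H_2: rank ker ∂_2 − rank ∂_3 = (6 − 6) − 0 = 0, and there is no ∂_3, so H_2 = 0.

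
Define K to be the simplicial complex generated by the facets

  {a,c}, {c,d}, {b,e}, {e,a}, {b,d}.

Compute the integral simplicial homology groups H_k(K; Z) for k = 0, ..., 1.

Fix the vertex order a < b < c < d < e and write every simplex with vertices in increasing order. Then dim K = 1 and the simplices of K are:

  0-simplices (5): a, b, c, d, e
  1-simplices (5): ac, ae, bd, be, cd

so the chain groups are C_0 ≅ Z^5, C_1 ≅ Z^5.

Boundary ∂_1: C_1 → C_0 maps an edge to its endpoints' difference, ∂[p,q] = q − p. For instance
  ∂cd = d − c.
The 5×5 boundary matrix has rank 4 and Smith normal form diag(1,1,1,1).

Reading off H_k = ker ∂_k / im ∂_{k+1}:

  H_0: rank C_0 − rank ∂_1 = 5 − 4 = 1, and the invariant factors of ∂_1 are all 1, so H_0 = Z.
  H_1: rank ker ∂_1 − rank ∂_2 = (5 − 4) − 0 = 1, and there is no ∂_2, so H_1 = Z.

H_0 = Z,  H_1 = Z.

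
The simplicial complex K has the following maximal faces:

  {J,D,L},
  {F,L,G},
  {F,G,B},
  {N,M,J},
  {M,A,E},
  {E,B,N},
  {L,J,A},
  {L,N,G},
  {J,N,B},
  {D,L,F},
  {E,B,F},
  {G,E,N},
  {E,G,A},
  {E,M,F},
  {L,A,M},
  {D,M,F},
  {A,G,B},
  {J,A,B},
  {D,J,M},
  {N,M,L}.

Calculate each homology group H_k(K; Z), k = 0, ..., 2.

H_0 = Z,  H_1 = Z ⊕ Z/2Z,  H_2 = 0.

Order the vertices as A < B < D < E < F < G < J < L < M < N. Listing each simplex with vertices in this order, K has dimension 2 with simplices:

  0-simplices (10): A, B, D, E, F, G, J, L, M, N
  1-simplices (30): AB, AE, AG, AJ, AL, AM, BE, BF, BG, BJ, BN, DF, DJ, DL, DM, EF, EG, EM, EN, FG, FL, FM, GL, GN, JL, JM, JN, LM, LN, MN
  2-simplices (20): ABG, ABJ, AEG, AEM, AJL, ALM, BEF, BEN, BFG, BJN, DFL, DFM, DJL, DJM, EFM, EGN, FGL, GLN, JMN, LMN

giving chain groups C_0 ≅ Z^10, C_1 ≅ Z^30, C_2 ≅ Z^20.

∂_1: C_1 → C_0 is given by ∂[p,q] = [q] − [p]. For instance
  ∂JL = L − J.
As a 10×30 matrix over Z this has rank 9, with invariant factors (1,1,1,1,1,1,1,1,1).

Boundary ∂_2: C_2 → C_1 acts by ∂[p,q,r] = [q,r] − [p,r] + [p,q]. For instance
  ∂ABG = BG − AG + AB,
  ∂LMN = MN − LN + LM.
The 30×20 boundary matrix has rank 20 and Smith normal form diag(1,1,1,1,1,1,1,1,1,1,1,1,1,1,1,1,1,1,1,2).

Now H_k = ker ∂_k / im ∂_{k+1}, so:

  H_0: rank C_0 − rank ∂_1 = 10 − 9 = 1, and the invariant factors of ∂_1 are all 1, so H_0 ≅ Z.
  H_1: rank ker ∂_1 − rank ∂_2 = (30 − 9) − 20 = 1, and ∂_2 has invariant factor 2 > 1, so H_1 ≅ Z ⊕ Z/2Z.
  H_2: rank ker ∂_2 − rank ∂_3 = (20 − 20) − 0 = 0, and there is no ∂_3, so H_2 ≅ 0.

As a check, the Euler characteristic is 10 − 30 + 20 = 0, which agrees with 1 − 1 + 0 = 0.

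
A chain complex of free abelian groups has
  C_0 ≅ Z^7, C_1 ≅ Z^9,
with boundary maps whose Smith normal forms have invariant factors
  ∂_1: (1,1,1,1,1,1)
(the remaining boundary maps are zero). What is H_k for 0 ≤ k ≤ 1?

H_0: b_0 = 7 − 0 − 6 = 1; torsion from ∂_1 factors > 1: none. So H_0 = Z.
H_1: b_1 = 9 − 6 − 0 = 3; torsion from ∂_2 factors > 1: none. So H_1 = Z^3.

H_0 = Z,  H_1 = Z^3.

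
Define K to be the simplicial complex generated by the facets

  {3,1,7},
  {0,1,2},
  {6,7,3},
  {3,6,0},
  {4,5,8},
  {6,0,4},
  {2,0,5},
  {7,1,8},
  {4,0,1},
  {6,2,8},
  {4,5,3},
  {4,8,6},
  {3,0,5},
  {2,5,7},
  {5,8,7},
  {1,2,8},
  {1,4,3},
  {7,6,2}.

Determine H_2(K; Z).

H_2 ≅ 0.

K has 9 vertices, 27 edges, 18 triangles.
rank ∂_2 = 18, rank ∂_3 = 0 ⇒ b_2 = 18 − 18 − 0 = 0. So H_2 = 0.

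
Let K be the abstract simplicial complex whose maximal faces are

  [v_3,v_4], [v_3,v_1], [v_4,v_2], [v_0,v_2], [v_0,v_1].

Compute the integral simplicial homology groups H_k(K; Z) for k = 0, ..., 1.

K has 5 vertices, 5 edges.
rank ∂_0 = 0, rank ∂_1 = 4 ⇒ b_0 = 5 − 0 − 4 = 1; all invariant factors of ∂_1 are 1 so no torsion. So H_0 ≅ Z.
rank ∂_1 = 4, rank ∂_2 = 0 ⇒ b_1 = 5 − 4 − 0 = 1. So H_1 ≅ Z.

H_0 ≅ Z,  H_1 ≅ Z.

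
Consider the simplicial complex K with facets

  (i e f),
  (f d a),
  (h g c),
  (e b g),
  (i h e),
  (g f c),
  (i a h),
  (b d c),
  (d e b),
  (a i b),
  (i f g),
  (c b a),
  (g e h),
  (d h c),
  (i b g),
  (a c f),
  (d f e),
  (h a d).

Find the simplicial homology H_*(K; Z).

Order the vertices as a < b < c < d < e < f < g < h < i. Listing each simplex with vertices in this order, K has dimension 2 with simplices:

  0-simplices (9): a, b, c, d, e, f, g, h, i
  1-simplices (27): ab, ac, ad, af, ah, ai, bc, bd, be, bg, bi, cd, cf, cg, ch, de, df, dh, ef, eg, eh, ei, fg, fi, gh, gi, hi
  2-simplices (18): abc, abi, acf, adf, adh, ahi, bcd, bde, beg, bgi, cdh, cfg, cgh, def, efi, egh, ehi, fgi

giving chain groups C_0 ≅ Z^9, C_1 ≅ Z^27, C_2 ≅ Z^18.

The boundary map ∂_1: C_1 → C_0 sends each edge [p,q] (with p < q) to q − p.
The 9×27 boundary matrix has rank 8 and Smith normal form diag(1,1,1,1,1,1,1,1).

Boundary ∂_2: C_2 → C_1 sends each 2-simplex [p,q,r] to [q,r] − [p,r] + [p,q]. For instance
  ∂acf = cf − af + ac,
  ∂bde = de − be + bd.
The resulting 27×18 matrix has rank 18, and its Smith normal form has invariant factors (1,1,1,1,1,1,1,1,1,1,1,1,1,1,1,1,1,2).

Now H_k = ker ∂_k / im ∂_{k+1}, so:

  H_0: rank C_0 − rank ∂_1 = 9 − 8 = 1, and the invariant factors of ∂_1 are all 1, so H_0 ≅ Z.
  H_1: rank ker ∂_1 − rank ∂_2 = (27 − 8) − 18 = 1, and ∂_2 has invariant factor 2 > 1, so H_1 ≅ Z ⊕ Z/2.
  H_2: rank ker ∂_2 − rank ∂_3 = (18 − 18) − 0 = 0, and there is no ∂_3, so H_2 ≅ 0.

H_0 ≅ Z,  H_1 ≅ Z ⊕ Z/2,  H_2 = 0.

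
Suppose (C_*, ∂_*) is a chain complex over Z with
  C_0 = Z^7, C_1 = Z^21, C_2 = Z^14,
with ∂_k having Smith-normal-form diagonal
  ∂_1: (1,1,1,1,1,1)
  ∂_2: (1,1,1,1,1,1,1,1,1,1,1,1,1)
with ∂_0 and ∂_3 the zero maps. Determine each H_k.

H_0 = Z,  H_1 = Z^2,  H_2 = Z.

H_0: b_0 = 7 − 0 − 6 = 1; torsion from ∂_1 factors > 1: none. So H_0 = Z.
H_1: b_1 = 21 − 6 − 13 = 2; torsion from ∂_2 factors > 1: none. So H_1 = Z^2.
H_2: b_2 = 14 − 13 − 0 = 1; torsion from ∂_3 factors > 1: none. So H_2 = Z.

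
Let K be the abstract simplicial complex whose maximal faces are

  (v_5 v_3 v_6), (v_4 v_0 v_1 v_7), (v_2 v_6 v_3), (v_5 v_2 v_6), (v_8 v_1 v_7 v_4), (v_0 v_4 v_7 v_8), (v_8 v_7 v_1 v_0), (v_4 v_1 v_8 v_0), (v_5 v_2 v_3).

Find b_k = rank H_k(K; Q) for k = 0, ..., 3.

b_0 = 2, b_1 = 0, b_2 = 1, b_3 = 1.

We work with the vertex ordering v_0 < v_1 < v_2 < v_3 < v_4 < v_5 < v_6 < v_7 < v_8. The simplices of K, each written with vertices in increasing order, are:

  0-simplices (9): [v_0], [v_1], [v_2], [v_3], [v_4], [v_5], [v_6], [v_7], [v_8]
  1-simplices (16): (16 of them)
  2-simplices (14): (14 of them)
  3-simplices (5): [v_0,v_1,v_4,v_7], [v_0,v_1,v_4,v_8], [v_0,v_1,v_7,v_8], [v_0,v_4,v_7,v_8], [v_1,v_4,v_7,v_8]

so the chain groups are C_0 ≅ Z^9, C_1 ≅ Z^16, C_2 ≅ Z^14, C_3 ≅ Z^5.

Boundary ∂_1: C_1 → C_0 sends each edge [p,q] (with p < q) to q − p.
As a 9×16 matrix over Z this has rank 7, with invariant factors (1,1,1,1,1,1,1).

Boundary ∂_2: C_2 → C_1 maps a triangle to the signed sum of its edges. For instance
  ∂[v_1,v_4,v_8] = [v_4,v_8] − [v_1,v_8] + [v_1,v_4],
  ∂[v_0,v_4,v_8] = [v_4,v_8] − [v_0,v_8] + [v_0,v_4].
The resulting 16×14 matrix has rank 9, and its Smith normal form has invariant factors (1,1,1,1,1,1,1,1,1).

The boundary map ∂_3: C_3 → C_2 sends each 3-simplex σ to the alternating sum Σ_i (−1)^i (σ with its i-th vertex removed). For instance
  ∂[v_0,v_1,v_7,v_8] = [v_1,v_7,v_8] − [v_0,v_7,v_8] + [v_0,v_1,v_8] − [v_0,v_1,v_7],
  ∂[v_1,v_4,v_7,v_8] = [v_4,v_7,v_8] − [v_1,v_7,v_8] + [v_1,v_4,v_8] − [v_1,v_4,v_7].
This gives a 14×5 integer matrix of rank 4; reducing to Smith normal form yields diagonal entries (1,1,1,1).

From H_k ≅ ker(∂_k) / im(∂_{k+1}) we obtain:

  H_0: rank C_0 − rank ∂_1 = 9 − 7 = 2, and the invariant factors of ∂_1 are all 1, so H_0 ≅ Z^2.
  H_1: rank ker ∂_1 − rank ∂_2 = (16 − 7) − 9 = 0, and the invariant factors of ∂_2 are all 1, so H_1 ≅ 0.
  H_2: rank ker ∂_2 − rank ∂_3 = (14 − 9) − 4 = 1, and the invariant factors of ∂_3 are all 1, so H_2 ≅ Z.
  H_3: rank ker ∂_3 − rank ∂_4 = (5 − 4) − 0 = 1, and there is no ∂_4, so H_3 ≅ Z.

As a check, the Euler characteristic is 9 − 16 + 14 − 5 = 2, which agrees with 2 − 0 + 1 − 1 = 2.

Hence the Betti numbers are b_0 = 2, b_1 = 0, b_2 = 1, b_3 = 1.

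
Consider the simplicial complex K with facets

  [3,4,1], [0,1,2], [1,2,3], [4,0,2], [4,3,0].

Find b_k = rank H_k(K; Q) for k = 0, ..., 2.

b_0 = 1, b_1 = 1, b_2 = 0.

K has 5 vertices, 10 edges, 5 triangles.
rank ∂_0 = 0, rank ∂_1 = 4 ⇒ b_0 = 5 − 0 − 4 = 1; all invariant factors of ∂_1 are 1 so no torsion. So H_0 ≅ Z.
rank ∂_1 = 4, rank ∂_2 = 5 ⇒ b_1 = 10 − 4 − 5 = 1; all invariant factors of ∂_2 are 1 so no torsion. So H_1 ≅ Z.
rank ∂_2 = 5, rank ∂_3 = 0 ⇒ b_2 = 5 − 5 − 0 = 0. So H_2 ≅ 0.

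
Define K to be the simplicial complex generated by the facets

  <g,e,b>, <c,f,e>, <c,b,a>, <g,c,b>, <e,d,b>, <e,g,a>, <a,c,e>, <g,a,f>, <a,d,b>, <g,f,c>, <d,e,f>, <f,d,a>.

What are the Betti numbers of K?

We work with the vertex ordering a < b < c < d < e < f < g. The simplices of K, each written with vertices in increasing order, are:

  0-simplices (7): a, b, c, d, e, f, g
  1-simplices (18): ab, ac, ad, ae, af, ag, bc, bd, be, bg, ce, cf, cg, de, df, ef, eg, fg
  2-simplices (12): abc, abd, ace, adf, aeg, afg, bcg, bde, beg, cef, cfg, def

giving chain groups C_0 ≅ Z^7, C_1 ≅ Z^18, C_2 ≅ Z^12.

Boundary ∂_1: C_1 → C_0 sends each edge [p,q] (with p < q) to q − p. For instance
  ∂ce = e − c.
As a 7×18 matrix over Z this has rank 6, with invariant factors (1,1,1,1,1,1).

∂_2: C_2 → C_1 maps a triangle to the signed sum of its edges. For instance
  ∂abc = bc − ac + ab,
  ∂bde = de − be + bd.
The resulting 18×12 matrix has rank 12, and its Smith normal form has invariant factors (1,1,1,1,1,1,1,1,1,1,1,2).

Reading off H_k = ker ∂_k / im ∂_{k+1}:

  H_0: rank C_0 − rank ∂_1 = 7 − 6 = 1, and the invariant factors of ∂_1 are all 1, so H_0 = Z.
  H_1: rank ker ∂_1 − rank ∂_2 = (18 − 6) − 12 = 0, and ∂_2 has invariant factor 2 > 1, so H_1 = Z/2.
  H_2: rank ker ∂_2 − rank ∂_3 = (12 − 12) − 0 = 0, and there is no ∂_3, so H_2 = 0.

Hence the Betti numbers are b_0 = 1, b_1 = 0, b_2 = 0.

b_0 = 1, b_1 = 0, b_2 = 0.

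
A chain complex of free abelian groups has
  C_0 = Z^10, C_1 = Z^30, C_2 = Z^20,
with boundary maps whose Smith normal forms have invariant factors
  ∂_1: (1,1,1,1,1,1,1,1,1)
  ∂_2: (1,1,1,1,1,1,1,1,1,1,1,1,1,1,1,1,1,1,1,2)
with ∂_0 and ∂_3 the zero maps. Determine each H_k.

H_0: b_0 = 10 − 0 − 9 = 1; torsion from ∂_1 factors > 1: none. So H_0 = Z.
H_1: b_1 = 30 − 9 − 20 = 1; torsion from ∂_2 factors > 1: [2]. So H_1 = Z ⊕ Z/2.
H_2: b_2 = 20 − 20 − 0 = 0; torsion from ∂_3 factors > 1: none. So H_2 = 0.

H_0 = Z,  H_1 = Z ⊕ Z/2,  H_2 = 0.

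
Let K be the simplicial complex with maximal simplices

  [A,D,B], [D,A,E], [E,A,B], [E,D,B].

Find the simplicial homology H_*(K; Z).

H_0 ≅ Z,  H_1 = 0,  H_2 ≅ Z.

We work with the vertex ordering A < B < D < E. The simplices of K, each written with vertices in increasing order, are:

  0-simplices (4): A, B, D, E
  1-simplices (6): AB, AD, AE, BD, BE, DE
  2-simplices (4): ABD, ABE, ADE, BDE

giving chain groups C_0 ≅ Z^4, C_1 ≅ Z^6, C_2 ≅ Z^4.

∂_1: C_1 → C_0 is given by ∂[p,q] = [q] − [p].
The 4×6 boundary matrix has rank 3 and Smith normal form diag(1,1,1).

∂_2: C_2 → C_1 acts by ∂[p,q,r] = [q,r] − [p,r] + [p,q]. For instance
  ∂ABE = BE − AE + AB,
  ∂BDE = DE − BE + BD.
The 6×4 boundary matrix has rank 3 and Smith normal form diag(1,1,1).

Reading off H_k = ker ∂_k / im ∂_{k+1}:

  H_0: rank C_0 − rank ∂_1 = 4 − 3 = 1, and the invariant factors of ∂_1 are all 1, so H_0 ≅ Z.
  H_1: rank ker ∂_1 − rank ∂_2 = (6 − 3) − 3 = 0, and the invariant factors of ∂_2 are all 1, so H_1 ≅ 0.
  H_2: rank ker ∂_2 − rank ∂_3 = (4 − 3) − 0 = 1, and there is no ∂_3, so H_2 ≅ Z.

As a check, the Euler characteristic is 4 − 6 + 4 = 2, which agrees with 1 − 0 + 1 = 2.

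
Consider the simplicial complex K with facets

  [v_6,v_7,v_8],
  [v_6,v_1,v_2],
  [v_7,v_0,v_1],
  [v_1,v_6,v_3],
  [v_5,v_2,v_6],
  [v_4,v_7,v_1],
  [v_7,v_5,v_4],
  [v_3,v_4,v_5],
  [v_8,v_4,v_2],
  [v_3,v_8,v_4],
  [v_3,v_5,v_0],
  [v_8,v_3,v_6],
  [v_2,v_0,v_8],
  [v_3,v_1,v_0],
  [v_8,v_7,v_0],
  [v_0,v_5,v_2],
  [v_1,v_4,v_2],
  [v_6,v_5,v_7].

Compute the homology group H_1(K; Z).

H_1 = Z^2.

We work with the vertex ordering v_0 < v_1 < v_2 < v_3 < v_4 < v_5 < v_6 < v_7 < v_8. The simplices of K, each written with vertices in increasing order, are:

  0-simplices (9): [v_0], [v_1], [v_2], [v_3], [v_4], [v_5], [v_6], [v_7], [v_8]
  1-simplices (27): (27 of them)
  2-simplices (18): (18 of them)

Hence C_0 ≅ Z^9, C_1 ≅ Z^27, C_2 ≅ Z^18.

∂_1: C_1 → C_0 is given by ∂[p,q] = [q] − [p].
The 9×27 boundary matrix has rank 8 and Smith normal form diag(1,1,1,1,1,1,1,1).

Boundary ∂_2: C_2 → C_1 sends each 2-simplex [p,q,r] to [q,r] − [p,r] + [p,q]. For instance
  ∂[v_3,v_4,v_5] = [v_4,v_5] − [v_3,v_5] + [v_3,v_4],
  ∂[v_0,v_1,v_3] = [v_1,v_3] − [v_0,v_3] + [v_0,v_1].
The 27×18 boundary matrix has rank 17 and Smith normal form diag(1,1,1,1,1,1,1,1,1,1,1,1,1,1,1,1,1).

Computing H_k = (kernel of ∂_k) / (image of ∂_{k+1}):

  H_1: rank ker ∂_1 − rank ∂_2 = (27 − 8) − 17 = 2, and the invariant factors of ∂_2 are all 1, so H_1 = Z^2.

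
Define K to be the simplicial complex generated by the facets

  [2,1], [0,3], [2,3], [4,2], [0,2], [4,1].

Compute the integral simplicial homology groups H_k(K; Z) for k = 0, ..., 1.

H_0 = Z,  H_1 = Z^2.

We work with the vertex ordering 0 < 1 < 2 < 3 < 4. The simplices of K, each written with vertices in increasing order, are:

  0-simplices (5): [0], [1], [2], [3], [4]
  1-simplices (6): [0,2], [0,3], [1,2], [1,4], [2,3], [2,4]

Hence C_0 ≅ Z^5, C_1 ≅ Z^6.

Boundary ∂_1: C_1 → C_0 maps an edge to its endpoints' difference, ∂[p,q] = q − p.
The resulting 5×6 matrix has rank 4, and its Smith normal form has invariant factors (1,1,1,1).

Reading off H_k = ker ∂_k / im ∂_{k+1}:

  H_0: rank C_0 − rank ∂_1 = 5 − 4 = 1, and the invariant factors of ∂_1 are all 1, so H_0 ≅ Z.
  H_1: rank ker ∂_1 − rank ∂_2 = (6 − 4) − 0 = 2, and there is no ∂_2, so H_1 ≅ Z^2.

As a check, the Euler characteristic is 5 − 6 = -1, which agrees with 1 − 2 = -1.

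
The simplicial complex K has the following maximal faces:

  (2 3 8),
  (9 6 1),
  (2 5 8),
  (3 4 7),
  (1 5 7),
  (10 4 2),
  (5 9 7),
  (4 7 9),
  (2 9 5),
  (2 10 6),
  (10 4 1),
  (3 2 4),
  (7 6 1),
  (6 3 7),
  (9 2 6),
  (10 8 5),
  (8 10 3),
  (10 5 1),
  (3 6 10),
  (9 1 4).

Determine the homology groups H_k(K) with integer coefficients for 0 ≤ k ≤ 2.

H_0 = Z,  H_1 = Z ⊕ Z/2,  H_2 = 0.

Take the total order 1 < 2 < 3 < 4 < 5 < 6 < 7 < 8 < 9 < 10 on the vertex set. Then K (dimension 2) consists of the simplices:

  0-simplices (10): [1], [2], [3], [4], [5], [6], [7], [8], [9], [10]
  1-simplices (30): (30 of them)
  2-simplices (20): (20 of them)

giving chain groups C_0 ≅ Z^10, C_1 ≅ Z^30, C_2 ≅ Z^20.

The boundary map ∂_1: C_1 → C_0 maps an edge to its endpoints' difference, ∂[p,q] = q − p. For instance
  ∂[4,9] = [9] − [4].
The resulting 10×30 matrix has rank 9, and its Smith normal form has invariant factors (1,1,1,1,1,1,1,1,1).

The boundary map ∂_2: C_2 → C_1 sends each 2-simplex [p,q,r] to [q,r] − [p,r] + [p,q]. For instance
  ∂[1,4,9] = [4,9] − [1,9] + [1,4],
  ∂[1,6,7] = [6,7] − [1,7] + [1,6].
The 30×20 boundary matrix has rank 20 and Smith normal form diag(1,1,1,1,1,1,1,1,1,1,1,1,1,1,1,1,1,1,1,2).

Reading off H_k = ker ∂_k / im ∂_{k+1}:

  H_0: rank C_0 − rank ∂_1 = 10 − 9 = 1, and the invariant factors of ∂_1 are all 1, so H_0 ≅ Z.
  H_1: rank ker ∂_1 − rank ∂_2 = (30 − 9) − 20 = 1, and ∂_2 has invariant factor 2 > 1, so H_1 ≅ Z ⊕ Z/2.
  H_2: rank ker ∂_2 − rank ∂_3 = (20 − 20) − 0 = 0, and there is no ∂_3, so H_2 ≅ 0.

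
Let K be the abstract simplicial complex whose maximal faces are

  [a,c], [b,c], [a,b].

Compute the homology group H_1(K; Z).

Take the total order a < b < c on the vertex set. Then K (dimension 1) consists of the simplices:

  0-simplices (3): a, b, c
  1-simplices (3): ab, ac, bc

so the chain groups are C_0 ≅ Z^3, C_1 ≅ Z^3.

∂_1: C_1 → C_0 is given by ∂[p,q] = [q] − [p]. For instance
  ∂ac = c − a.
The 3×3 boundary matrix has rank 2 and Smith normal form diag(1,1).

Computing H_k = (kernel of ∂_k) / (image of ∂_{k+1}):

  H_1: rank ker ∂_1 − rank ∂_2 = (3 − 2) − 0 = 1, and there is no ∂_2, so H_1 = Z.

(K is a triangulation of the circle S^1.)

H_1 = Z.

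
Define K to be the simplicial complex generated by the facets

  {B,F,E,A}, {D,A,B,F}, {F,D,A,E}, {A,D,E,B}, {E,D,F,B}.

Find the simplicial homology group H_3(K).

Take the total order A < B < D < E < F on the vertex set. Then K (dimension 3) consists of the simplices:

  0-simplices (5): A, B, D, E, F
  1-simplices (10): AB, AD, AE, AF, BD, BE, BF, DE, DF, EF
  2-simplices (10): ABD, ABE, ABF, ADE, ADF, AEF, BDE, BDF, BEF, DEF
  3-simplices (5): ABDE, ABDF, ABEF, ADEF, BDEF

so the chain groups are C_0 ≅ Z^5, C_1 ≅ Z^10, C_2 ≅ Z^10, C_3 ≅ Z^5.

∂_1: C_1 → C_0 sends each edge [p,q] (with p < q) to q − p. For instance
  ∂AB = B − A.
As a 5×10 matrix over Z this has rank 4, with invariant factors (1,1,1,1).

∂_2: C_2 → C_1 sends each 2-simplex [p,q,r] to [q,r] − [p,r] + [p,q]. For instance
  ∂BDF = DF − BF + BD,
  ∂BEF = EF − BF + BE.
As a 10×10 matrix over Z this has rank 6, with invariant factors (1,1,1,1,1,1).

The boundary map ∂_3: C_3 → C_2 sends each 3-simplex σ to the alternating sum Σ_i (−1)^i (σ with its i-th vertex removed). For instance
  ∂ABDE = BDE − ADE + ABE − ABD,
  ∂ADEF = DEF − AEF + ADF − ADE.
As a 10×5 matrix over Z this has rank 4, with invariant factors (1,1,1,1).

Computing H_k = (kernel of ∂_k) / (image of ∂_{k+1}):

  H_3: rank ker ∂_3 − rank ∂_4 = (5 − 4) − 0 = 1, and there is no ∂_4, so H_3 = Z.

H_3 = Z.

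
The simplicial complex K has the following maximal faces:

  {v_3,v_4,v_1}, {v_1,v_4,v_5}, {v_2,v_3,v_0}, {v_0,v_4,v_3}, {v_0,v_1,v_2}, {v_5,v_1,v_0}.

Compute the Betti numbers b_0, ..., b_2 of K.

Take the total order v_0 < v_1 < v_2 < v_3 < v_4 < v_5 on the vertex set. Then K (dimension 2) consists of the simplices:

  0-simplices (6): [v_0], [v_1], [v_2], [v_3], [v_4], [v_5]
  1-simplices (12): [v_0,v_1], [v_0,v_2], [v_0,v_3], [v_0,v_4], [v_0,v_5], [v_1,v_2], [v_1,v_3], [v_1,v_4], [v_1,v_5], [v_2,v_3], [v_3,v_4], [v_4,v_5]
  2-simplices (6): [v_0,v_1,v_2], [v_0,v_1,v_5], [v_0,v_2,v_3], [v_0,v_3,v_4], [v_1,v_3,v_4], [v_1,v_4,v_5]

so the chain groups are C_0 ≅ Z^6, C_1 ≅ Z^12, C_2 ≅ Z^6.

Boundary ∂_1: C_1 → C_0 is given by ∂[p,q] = [q] − [p].
As a 6×12 matrix over Z this has rank 5, with invariant factors (1,1,1,1,1).

Boundary ∂_2: C_2 → C_1 sends each 2-simplex [p,q,r] to [q,r] − [p,r] + [p,q]. For instance
  ∂[v_0,v_3,v_4] = [v_3,v_4] − [v_0,v_4] + [v_0,v_3],
  ∂[v_0,v_1,v_2] = [v_1,v_2] − [v_0,v_2] + [v_0,v_1].
The resulting 12×6 matrix has rank 6, and its Smith normal form has invariant factors (1,1,1,1,1,1).

Computing H_k = (kernel of ∂_k) / (image of ∂_{k+1}):

  H_0: rank C_0 − rank ∂_1 = 6 − 5 = 1, and the invariant factors of ∂_1 are all 1, so H_0 = Z.
  H_1: rank ker ∂_1 − rank ∂_2 = (12 − 5) − 6 = 1, and the invariant factors of ∂_2 are all 1, so H_1 = Z.
  H_2: rank ker ∂_2 − rank ∂_3 = (6 − 6) − 0 = 0, and there is no ∂_3, so H_2 = 0.

Hence the Betti numbers are b_0 = 1, b_1 = 1, b_2 = 0.

b_0 = 1, b_1 = 1, b_2 = 0.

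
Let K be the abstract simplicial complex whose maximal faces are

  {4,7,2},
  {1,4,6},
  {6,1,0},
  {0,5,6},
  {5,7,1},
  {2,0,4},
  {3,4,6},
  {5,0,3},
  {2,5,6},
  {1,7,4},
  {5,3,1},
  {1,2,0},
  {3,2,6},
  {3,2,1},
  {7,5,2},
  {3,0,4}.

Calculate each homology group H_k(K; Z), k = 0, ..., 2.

H_0 = Z,  H_1 = Z^2,  H_2 = Z.

Take the total order 0 < 1 < 2 < 3 < 4 < 5 < 6 < 7 on the vertex set. Then K (dimension 2) consists of the simplices:

  0-simplices (8): [0], [1], [2], [3], [4], [5], [6], [7]
  1-simplices (24): (24 of them)
  2-simplices (16): [0,1,2], [0,1,6], [0,2,4], [0,3,4], [0,3,5], [0,5,6], [1,2,3], [1,3,5], [1,4,6], [1,4,7], [1,5,7], [2,3,6], [2,4,7], [2,5,6], [2,5,7], [3,4,6]

Hence C_0 ≅ Z^8, C_1 ≅ Z^24, C_2 ≅ Z^16.

The boundary map ∂_1: C_1 → C_0 is given by ∂[p,q] = [q] − [p]. For instance
  ∂[0,5] = [5] − [0].
The resulting 8×24 matrix has rank 7, and its Smith normal form has invariant factors (1,1,1,1,1,1,1).

Boundary ∂_2: C_2 → C_1 maps a triangle to the signed sum of its edges. For instance
  ∂[2,3,6] = [3,6] − [2,6] + [2,3],
  ∂[3,4,6] = [4,6] − [3,6] + [3,4].
As a 24×16 matrix over Z this has rank 15, with invariant factors (1,1,1,1,1,1,1,1,1,1,1,1,1,1,1).

From H_k ≅ ker(∂_k) / im(∂_{k+1}) we obtain:

  H_0: rank C_0 − rank ∂_1 = 8 − 7 = 1, and the invariant factors of ∂_1 are all 1, so H_0 = Z.
  H_1: rank ker ∂_1 − rank ∂_2 = (24 − 7) − 15 = 2, and the invariant factors of ∂_2 are all 1, so H_1 = Z^2.
  H_2: rank ker ∂_2 − rank ∂_3 = (16 − 15) − 0 = 1, and there is no ∂_3, so H_2 = Z.

As a check, the Euler characteristic is 8 − 24 + 16 = 0, which agrees with 1 − 2 + 1 = 0.
(K is a triangulation of the torus T^2.)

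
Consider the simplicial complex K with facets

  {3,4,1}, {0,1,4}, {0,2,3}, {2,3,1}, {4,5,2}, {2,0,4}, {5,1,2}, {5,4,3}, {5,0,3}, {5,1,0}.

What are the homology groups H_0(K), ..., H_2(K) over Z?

H_0 = Z,  H_1 = Z/2,  H_2 = 0.

Fix the vertex order 0 < 1 < 2 < 3 < 4 < 5 and write every simplex with vertices in increasing order. Then dim K = 2 and the simplices of K are:

  0-simplices (6): [0], [1], [2], [3], [4], [5]
  1-simplices (15): [0,1], [0,2], [0,3], [0,4], [0,5], [1,2], [1,3], [1,4], [1,5], [2,3], [2,4], [2,5], [3,4], [3,5], [4,5]
  2-simplices (10): [0,1,4], [0,1,5], [0,2,3], [0,2,4], [0,3,5], [1,2,3], [1,2,5], [1,3,4], [2,4,5], [3,4,5]

giving chain groups C_0 ≅ Z^6, C_1 ≅ Z^15, C_2 ≅ Z^10.

∂_1: C_1 → C_0 maps an edge to its endpoints' difference, ∂[p,q] = q − p. For instance
  ∂[3,4] = [4] − [3].
As a 6×15 matrix over Z this has rank 5, with invariant factors (1,1,1,1,1).

The boundary map ∂_2: C_2 → C_1 maps a triangle to the signed sum of its edges. For instance
  ∂[2,4,5] = [4,5] − [2,5] + [2,4],
  ∂[1,3,4] = [3,4] − [1,4] + [1,3].
The 15×10 boundary matrix has rank 10 and Smith normal form diag(1,1,1,1,1,1,1,1,1,2).

Reading off H_k = ker ∂_k / im ∂_{k+1}:

  H_0: rank C_0 − rank ∂_1 = 6 − 5 = 1, and the invariant factors of ∂_1 are all 1, so H_0 = Z.
  H_1: rank ker ∂_1 − rank ∂_2 = (15 − 5) − 10 = 0, and ∂_2 has invariant factor 2 > 1, so H_1 = Z/2.
  H_2: rank ker ∂_2 − rank ∂_3 = (10 − 10) − 0 = 0, and there is no ∂_3, so H_2 = 0.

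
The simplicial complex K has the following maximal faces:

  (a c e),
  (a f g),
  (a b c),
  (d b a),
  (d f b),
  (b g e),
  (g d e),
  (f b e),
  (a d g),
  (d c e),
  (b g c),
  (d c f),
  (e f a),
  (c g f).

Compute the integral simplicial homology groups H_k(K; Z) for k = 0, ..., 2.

K has 7 vertices, 21 edges, 14 triangles.
rank ∂_0 = 0, rank ∂_1 = 6 ⇒ b_0 = 7 − 0 − 6 = 1; all invariant factors of ∂_1 are 1 so no torsion. So H_0 ≅ Z.
rank ∂_1 = 6, rank ∂_2 = 13 ⇒ b_1 = 21 − 6 − 13 = 2; all invariant factors of ∂_2 are 1 so no torsion. So H_1 ≅ Z^2.
rank ∂_2 = 13, rank ∂_3 = 0 ⇒ b_2 = 14 − 13 − 0 = 1. So H_2 ≅ Z.

H_0 = Z,  H_1 = Z^2,  H_2 = Z.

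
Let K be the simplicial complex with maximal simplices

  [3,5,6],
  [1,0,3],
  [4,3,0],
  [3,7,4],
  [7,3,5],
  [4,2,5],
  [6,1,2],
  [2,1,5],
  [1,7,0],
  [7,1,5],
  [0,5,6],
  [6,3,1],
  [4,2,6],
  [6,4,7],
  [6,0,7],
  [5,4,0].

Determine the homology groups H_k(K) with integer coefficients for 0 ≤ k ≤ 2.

K has 8 vertices, 24 edges, 16 triangles.
rank ∂_0 = 0, rank ∂_1 = 7 ⇒ b_0 = 8 − 0 − 7 = 1; all invariant factors of ∂_1 are 1 so no torsion. So H_0 ≅ Z.
rank ∂_1 = 7, rank ∂_2 = 15 ⇒ b_1 = 24 − 7 − 15 = 2; all invariant factors of ∂_2 are 1 so no torsion. So H_1 ≅ Z^2.
rank ∂_2 = 15, rank ∂_3 = 0 ⇒ b_2 = 16 − 15 − 0 = 1. So H_2 ≅ Z.

H_0 ≅ Z,  H_1 ≅ Z^2,  H_2 ≅ Z.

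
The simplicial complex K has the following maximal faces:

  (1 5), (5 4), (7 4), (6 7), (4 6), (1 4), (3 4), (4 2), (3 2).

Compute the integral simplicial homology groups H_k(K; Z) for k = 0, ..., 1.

We work with the vertex ordering 1 < 2 < 3 < 4 < 5 < 6 < 7. The simplices of K, each written with vertices in increasing order, are:

  0-simplices (7): [1], [2], [3], [4], [5], [6], [7]
  1-simplices (9): [1,4], [1,5], [2,3], [2,4], [3,4], [4,5], [4,6], [4,7], [6,7]

giving chain groups C_0 ≅ Z^7, C_1 ≅ Z^9.

Boundary ∂_1: C_1 → C_0 is given by ∂[p,q] = [q] − [p].
As a 7×9 matrix over Z this has rank 6, with invariant factors (1,1,1,1,1,1).

Reading off H_k = ker ∂_k / im ∂_{k+1}:

  H_0: rank C_0 − rank ∂_1 = 7 − 6 = 1, and the invariant factors of ∂_1 are all 1, so H_0 = Z.
  H_1: rank ker ∂_1 − rank ∂_2 = (9 − 6) − 0 = 3, and there is no ∂_2, so H_1 = Z^3.

H_0 = Z,  H_1 = Z^3.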